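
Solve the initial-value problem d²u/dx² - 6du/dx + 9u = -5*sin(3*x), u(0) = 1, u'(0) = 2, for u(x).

u = -5*cos(3*x)/18 + 23*exp(3*x)/18 - 11*x*exp(3*x)/6

Characteristic equation r² - 6r + 9 = 0 has discriminant (-6)² - 4·(9) = 0, so r = 3 is a repeated root.
Hence u_h = (C1 + C2*x)*exp(3*x).
Try u_p = A*cos(3*x) + B*sin(3*x). Substituting and equating the coefficients of cos(3x) and sin(3x) gives A = -5/18, B = 0, so u_p = -5*cos(3*x)/18.
General solution: u = -5*cos(3*x)/18 + C1*exp(3*x) + C2*x*exp(3*x).
Apply the initial conditions: u(0) = -5/18 + C1 = 1 and u'(0) = C2 + 3*C1 = 2. Solving gives C1 = 23/18, C2 = -11/6.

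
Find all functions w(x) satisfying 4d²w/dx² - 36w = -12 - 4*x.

Divide through by 4: w'' - 9w = -3 - x.
Characteristic equation r² - 9 = 0 factors as (r - 3)(r + 3) = 0, so r = 3, -3.
Hence w_h = C1*exp(3*x) + C2*exp(-3*x).
For the particular solution try w_p = A0 + A1*x. Substituting and matching coefficients of each power of x gives A0 = 1/3, A1 = 1/9, so w_p = 1/3 + x/9.

w = 1/3 + x/9 + C1*exp(3*x) + C2*exp(-3*x)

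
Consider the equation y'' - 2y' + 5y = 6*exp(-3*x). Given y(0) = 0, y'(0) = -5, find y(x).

y = 3*exp(-3*x)/10 - 19*exp(x)*sin(2*x)/10 - 3*cos(2*x)*exp(x)/10

Characteristic equation r² - 2r + 5 = 0 has discriminant (-2)² - 4·(5) = -16 < 0, so r = 1 ± 2i.
Hence y_h = C1*cos(2*x)*exp(x) + C2*exp(x)*sin(2*x).
Try y_p = A*exp(-3*x). Substituting into the equation and dividing by exp(-3*x) gives A = 3/10, so y_p = 3*exp(-3*x)/10.
General solution: y = 3*exp(-3*x)/10 + C1*cos(2*x)*exp(x) + C2*exp(x)*sin(2*x).
Apply the initial conditions: y(0) = 3/10 + C1 = 0 and y'(0) = -9/10 + C1 + 2*C2 = -5. Solving gives C1 = -3/10, C2 = -19/10.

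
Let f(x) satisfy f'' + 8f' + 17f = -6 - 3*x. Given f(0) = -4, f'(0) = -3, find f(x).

f = -78/289 - 3*x/17 - 5128*exp(-4*x)*sin(x)/289 - 1078*cos(x)*exp(-4*x)/289

Characteristic equation r² + 8r + 17 = 0 has discriminant (8)² - 4·(17) = -4 < 0, so r = -4 ± i.
Hence f_h = C1*cos(x)*exp(-4*x) + C2*exp(-4*x)*sin(x).
For the particular solution try f_p = A0 + A1*x. Substituting and matching coefficients of each power of x gives A0 = -78/289, A1 = -3/17, so f_p = -78/289 - 3*x/17.
General solution: f = -78/289 - 3*x/17 + C1*cos(x)*exp(-4*x) + C2*exp(-4*x)*sin(x).
Apply the initial conditions: f(0) = -78/289 + C1 = -4 and f'(0) = -3/17 + C2 - 4*C1 = -3. Solving gives C1 = -1078/289, C2 = -5128/289.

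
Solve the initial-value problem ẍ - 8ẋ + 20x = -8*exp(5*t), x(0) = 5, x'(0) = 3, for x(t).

Characteristic equation r² - 8r + 20 = 0 has discriminant (-8)² - 4·(20) = -16 < 0, so r = 4 ± 2i.
Hence x_h = C1*cos(2*t)*exp(4*t) + C2*exp(4*t)*sin(2*t).
Try x_p = A*exp(5*t). Substituting into the equation and dividing by exp(5*t) gives A = -8/5, so x_p = -8*exp(5*t)/5.
General solution: x = -8*exp(5*t)/5 + C1*cos(2*t)*exp(4*t) + C2*exp(4*t)*sin(2*t).
Apply the initial conditions: x(0) = -8/5 + C1 = 5 and x'(0) = -8 + 2*C2 + 4*C1 = 3. Solving gives C1 = 33/5, C2 = -77/10.

x = -8*exp(5*t)/5 - 77*exp(4*t)*sin(2*t)/10 + 33*cos(2*t)*exp(4*t)/5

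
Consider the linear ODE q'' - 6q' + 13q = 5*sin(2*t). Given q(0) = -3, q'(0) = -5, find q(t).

Characteristic equation r² - 6r + 13 = 0 has discriminant (-6)² - 4·(13) = -16 < 0, so r = 3 ± 2i.
Hence q_h = C1*cos(2*t)*exp(3*t) + C2*exp(3*t)*sin(2*t).
Try q_p = A*cos(2*t) + B*sin(2*t). Substituting and equating the coefficients of cos(2t) and sin(2t) gives A = 4/15, B = 1/5, so q_p = sin(2*t)/5 + 4*cos(2*t)/15.
General solution: q = sin(2*t)/5 + 4*cos(2*t)/15 + C1*cos(2*t)*exp(3*t) + C2*exp(3*t)*sin(2*t).
Apply the initial conditions: q(0) = 4/15 + C1 = -3 and q'(0) = 2/5 + 2*C2 + 3*C1 = -5. Solving gives C1 = -49/15, C2 = 11/5.

q = sin(2*t)/5 + 4*cos(2*t)/15 - 49*cos(2*t)*exp(3*t)/15 + 11*exp(3*t)*sin(2*t)/5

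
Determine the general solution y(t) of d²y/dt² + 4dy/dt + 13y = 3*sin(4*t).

y = -48*cos(4*t)/265 - 9*sin(4*t)/265 + C1*cos(3*t)*exp(-2*t) + C2*exp(-2*t)*sin(3*t)

Characteristic equation r² + 4r + 13 = 0 has discriminant (4)² - 4·(13) = -36 < 0, so r = -2 ± 3i.
Hence y_h = C1*cos(3*t)*exp(-2*t) + C2*exp(-2*t)*sin(3*t).
Try y_p = A*cos(4*t) + B*sin(4*t). Substituting and equating the coefficients of cos(4t) and sin(4t) gives A = -48/265, B = -9/265, so y_p = -48*cos(4*t)/265 - 9*sin(4*t)/265.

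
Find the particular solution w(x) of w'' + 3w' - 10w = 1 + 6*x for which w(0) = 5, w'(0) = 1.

w = -7/25 + 4*exp(2*x) - 3*x/5 + 32*exp(-5*x)/25

Characteristic equation r² + 3r - 10 = 0 factors as (r - 2)(r + 5) = 0, so r = 2, -5.
Hence w_h = C1*exp(2*x) + C2*exp(-5*x).
For the particular solution try w_p = A0 + A1*x. Substituting and matching coefficients of each power of x gives A0 = -7/25, A1 = -3/5, so w_p = -7/25 - 3*x/5.
General solution: w = -7/25 - 3*x/5 + C1*exp(2*x) + C2*exp(-5*x).
Apply the initial conditions: w(0) = -7/25 + C1 + C2 = 5 and w'(0) = -3/5 - 5*C2 + 2*C1 = 1. Solving gives C1 = 4, C2 = 32/25.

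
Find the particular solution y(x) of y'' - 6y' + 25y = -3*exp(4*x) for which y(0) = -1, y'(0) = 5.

Characteristic equation r² - 6r + 25 = 0 has discriminant (-6)² - 4·(25) = -64 < 0, so r = 3 ± 4i.
Hence y_h = C1*cos(4*x)*exp(3*x) + C2*exp(3*x)*sin(4*x).
Try y_p = A*exp(4*x). Substituting into the equation and dividing by exp(4*x) gives A = -3/17, so y_p = -3*exp(4*x)/17.
General solution: y = -3*exp(4*x)/17 + C1*cos(4*x)*exp(3*x) + C2*exp(3*x)*sin(4*x).
Apply the initial conditions: y(0) = -3/17 + C1 = -1 and y'(0) = -12/17 + 3*C1 + 4*C2 = 5. Solving gives C1 = -14/17, C2 = 139/68.

y = -3*exp(4*x)/17 - 14*cos(4*x)*exp(3*x)/17 + 139*exp(3*x)*sin(4*x)/68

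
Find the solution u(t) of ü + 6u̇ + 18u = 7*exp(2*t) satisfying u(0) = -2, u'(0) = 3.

Characteristic equation r² + 6r + 18 = 0 has discriminant (6)² - 4·(18) = -36 < 0, so r = -3 ± 3i.
Hence u_h = C1*cos(3*t)*exp(-3*t) + C2*exp(-3*t)*sin(3*t).
Try u_p = A*exp(2*t). Substituting into the equation and dividing by exp(2*t) gives A = 7/34, so u_p = 7*exp(2*t)/34.
General solution: u = 7*exp(2*t)/34 + C1*cos(3*t)*exp(-3*t) + C2*exp(-3*t)*sin(3*t).
Apply the initial conditions: u(0) = 7/34 + C1 = -2 and u'(0) = 7/17 - 3*C1 + 3*C2 = 3. Solving gives C1 = -75/34, C2 = -137/102.

u = 7*exp(2*t)/34 - 137*exp(-3*t)*sin(3*t)/102 - 75*cos(3*t)*exp(-3*t)/34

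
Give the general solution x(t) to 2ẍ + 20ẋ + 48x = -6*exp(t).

x = -3*exp(t)/35 + C1*exp(-6*t) + C2*exp(-4*t)

Divide through by 2: x'' + 10x' + 24x = -3*exp(t).
Characteristic equation r² + 10r + 24 = 0 factors as (r + 6)(r + 4) = 0, so r = -6, -4.
Hence x_h = C1*exp(-6*t) + C2*exp(-4*t).
Try x_p = A*exp(t). Substituting into the equation and dividing by exp(t) gives A = -3/35, so x_p = -3*exp(t)/35.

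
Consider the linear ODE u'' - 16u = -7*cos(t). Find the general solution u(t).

Characteristic equation r² - 16 = 0 factors as (r - 4)(r + 4) = 0, so r = 4, -4.
Hence u_h = C1*exp(4*t) + C2*exp(-4*t).
Try u_p = A*cos(t) + B*sin(t). Substituting and equating the coefficients of cos(t) and sin(t) gives A = 7/17, B = 0, so u_p = 7*cos(t)/17.

u = 7*cos(t)/17 + C1*exp(4*t) + C2*exp(-4*t)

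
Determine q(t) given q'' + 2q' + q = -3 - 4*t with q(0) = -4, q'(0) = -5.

Characteristic equation r² + 2r + 1 = 0 has discriminant (2)² - 4·(1) = 0, so r = -1 is a repeated root.
Hence q_h = (C1 + C2*t)*exp(-t).
For the particular solution try q_p = A0 + A1*t. Substituting and matching coefficients of each power of t gives A0 = 5, A1 = -4, so q_p = 5 - 4*t.
General solution: q = 5 - 4*t + C1*exp(-t) + C2*t*exp(-t).
Apply the initial conditions: q(0) = 5 + C1 = -4 and q'(0) = -4 + C2 - C1 = -5. Solving gives C1 = -9, C2 = -10.

q = 5 - 9*exp(-t) - 4*t - 10*t*exp(-t)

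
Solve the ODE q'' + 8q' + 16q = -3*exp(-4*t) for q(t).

Characteristic equation r² + 8r + 16 = 0 has discriminant (8)² - 4·(16) = 0, so r = -4 is a repeated root.
Hence q_h = (C1 + C2*t)*exp(-4*t).
Since exp(-4*t) solves the homogeneous equation (r = -4 is a root of multiplicity 2), multiply the trial by t^2. Try q_p = A*t^2*exp(-4*t). Substituting into the equation and dividing by exp(-4*t) gives A = -3/2, so q_p = -3*t^2*exp(-4*t)/2.

q = C1*exp(-4*t) - 3*t**2*exp(-4*t)/2 + C2*t*exp(-4*t)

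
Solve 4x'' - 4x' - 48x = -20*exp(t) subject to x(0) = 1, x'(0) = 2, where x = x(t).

Divide through by 4: x'' - x' - 12x = -5*exp(t).
Characteristic equation r² - r - 12 = 0 factors as (r + 3)(r - 4) = 0, so r = -3, 4.
Hence x_h = C1*exp(-3*t) + C2*exp(4*t).
Try x_p = A*exp(t). Substituting into the equation and dividing by exp(t) gives A = 5/12, so x_p = 5*exp(t)/12.
General solution: x = 5*exp(t)/12 + C1*exp(-3*t) + C2*exp(4*t).
Apply the initial conditions: x(0) = 5/12 + C1 + C2 = 1 and x'(0) = 5/12 - 3*C1 + 4*C2 = 2. Solving gives C1 = 3/28, C2 = 10/21.

x = 3*exp(-3*t)/28 + 5*exp(t)/12 + 10*exp(4*t)/21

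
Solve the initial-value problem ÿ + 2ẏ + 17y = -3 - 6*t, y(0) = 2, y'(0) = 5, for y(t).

Characteristic equation r² + 2r + 17 = 0 has discriminant (2)² - 4·(17) = -64 < 0, so r = -1 ± 4i.
Hence y_h = C1*cos(4*t)*exp(-t) + C2*exp(-t)*sin(4*t).
For the particular solution try y_p = A0 + A1*t. Substituting and matching coefficients of each power of t gives A0 = -39/289, A1 = -6/17, so y_p = -39/289 - 6*t/17.
General solution: y = -39/289 - 6*t/17 + C1*cos(4*t)*exp(-t) + C2*exp(-t)*sin(4*t).
Apply the initial conditions: y(0) = -39/289 + C1 = 2 and y'(0) = -6/17 - C1 + 4*C2 = 5. Solving gives C1 = 617/289, C2 = 541/289.

y = -39/289 - 6*t/17 + 541*exp(-t)*sin(4*t)/289 + 617*cos(4*t)*exp(-t)/289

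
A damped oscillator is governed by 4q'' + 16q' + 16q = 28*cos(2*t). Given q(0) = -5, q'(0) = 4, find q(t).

Divide through by 4: q'' + 4q' + 4q = 7*cos(2*t).
Characteristic equation r² + 4r + 4 = 0 has discriminant (4)² - 4·(4) = 0, so r = -2 is a repeated root.
Hence q_h = (C1 + C2*t)*exp(-2*t).
Try q_p = A*cos(2*t) + B*sin(2*t). Substituting and equating the coefficients of cos(2t) and sin(2t) gives A = 0, B = 7/8, so q_p = 7*sin(2*t)/8.
General solution: q = 7*sin(2*t)/8 + C1*exp(-2*t) + C2*t*exp(-2*t).
Apply the initial conditions: q(0) = C1 = -5 and q'(0) = 7/4 + C2 - 2*C1 = 4. Solving gives C1 = -5, C2 = -31/4.

q = -5*exp(-2*t) + 7*sin(2*t)/8 - 31*t*exp(-2*t)/4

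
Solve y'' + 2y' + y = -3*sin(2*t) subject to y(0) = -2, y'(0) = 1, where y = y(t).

y = -62*exp(-t)/25 + 9*sin(2*t)/25 + 12*cos(2*t)/25 - 11*t*exp(-t)/5

Characteristic equation r² + 2r + 1 = 0 has discriminant (2)² - 4·(1) = 0, so r = -1 is a repeated root.
Hence y_h = (C1 + C2*t)*exp(-t).
Try y_p = A*cos(2*t) + B*sin(2*t). Substituting and equating the coefficients of cos(2t) and sin(2t) gives A = 12/25, B = 9/25, so y_p = 9*sin(2*t)/25 + 12*cos(2*t)/25.
General solution: y = 9*sin(2*t)/25 + 12*cos(2*t)/25 + C1*exp(-t) + C2*t*exp(-t).
Apply the initial conditions: y(0) = 12/25 + C1 = -2 and y'(0) = 18/25 + C2 - C1 = 1. Solving gives C1 = -62/25, C2 = -11/5.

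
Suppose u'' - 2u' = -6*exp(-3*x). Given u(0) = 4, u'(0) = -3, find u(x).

u = 13/2 - 21*exp(2*x)/10 - 2*exp(-3*x)/5

Characteristic equation r² - 2r = 0 factors as (r - 2)r = 0, so r = 2, 0.
Hence u_h = C1*exp(2*x) + C2.
Try u_p = A*exp(-3*x). Substituting into the equation and dividing by exp(-3*x) gives A = -2/5, so u_p = -2*exp(-3*x)/5.
General solution: u = C2 - 2*exp(-3*x)/5 + C1*exp(2*x).
Apply the initial conditions: u(0) = -2/5 + C1 + C2 = 4 and u'(0) = 6/5 + 2*C1 = -3. Solving gives C1 = -21/10, C2 = 13/2.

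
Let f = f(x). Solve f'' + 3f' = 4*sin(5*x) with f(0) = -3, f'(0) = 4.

f = -7/5 - 26*exp(-3*x)/17 - 6*cos(5*x)/85 - 2*sin(5*x)/17

Characteristic equation r² + 3r = 0 factors as (r + 3)r = 0, so r = -3, 0.
Hence f_h = C1*exp(-3*x) + C2.
Try f_p = A*cos(5*x) + B*sin(5*x). Substituting and equating the coefficients of cos(5x) and sin(5x) gives A = -6/85, B = -2/17, so f_p = -6*cos(5*x)/85 - 2*sin(5*x)/17.
General solution: f = C2 - 6*cos(5*x)/85 - 2*sin(5*x)/17 + C1*exp(-3*x).
Apply the initial conditions: f(0) = -6/85 + C1 + C2 = -3 and f'(0) = -10/17 - 3*C1 = 4. Solving gives C1 = -26/17, C2 = -7/5.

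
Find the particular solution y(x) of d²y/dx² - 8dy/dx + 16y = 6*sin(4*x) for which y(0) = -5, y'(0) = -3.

Characteristic equation r² - 8r + 16 = 0 has discriminant (-8)² - 4·(16) = 0, so r = 4 is a repeated root.
Hence y_h = (C1 + C2*x)*exp(4*x).
Try y_p = A*cos(4*x) + B*sin(4*x). Substituting and equating the coefficients of cos(4x) and sin(4x) gives A = 3/16, B = 0, so y_p = 3*cos(4*x)/16.
General solution: y = 3*cos(4*x)/16 + C1*exp(4*x) + C2*x*exp(4*x).
Apply the initial conditions: y(0) = 3/16 + C1 = -5 and y'(0) = C2 + 4*C1 = -3. Solving gives C1 = -83/16, C2 = 71/4.

y = -83*exp(4*x)/16 + 3*cos(4*x)/16 + 71*x*exp(4*x)/4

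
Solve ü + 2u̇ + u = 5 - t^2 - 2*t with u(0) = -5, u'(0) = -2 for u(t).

Characteristic equation r² + 2r + 1 = 0 has discriminant (2)² - 4·(1) = 0, so r = -1 is a repeated root.
Hence u_h = (C1 + C2*t)*exp(-t).
For the particular solution try u_p = A0 + A1*t + A2*t^2. Substituting and matching coefficients of each power of t gives A0 = 3, A1 = 2, A2 = -1, so u_p = 3 - t^2 + 2*t.
General solution: u = 3 - t^2 + 2*t + C1*exp(-t) + C2*t*exp(-t).
Apply the initial conditions: u(0) = 3 + C1 = -5 and u'(0) = 2 + C2 - C1 = -2. Solving gives C1 = -8, C2 = -12.

u = 3 - t**2 - 8*exp(-t) + 2*t - 12*t*exp(-t)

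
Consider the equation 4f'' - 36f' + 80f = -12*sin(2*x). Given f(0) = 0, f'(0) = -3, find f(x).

Divide through by 4: f'' - 9f' + 20f = -3*sin(2*x).
Characteristic equation r² - 9r + 20 = 0 factors as (r - 4)(r - 5) = 0, so r = 4, 5.
Hence f_h = C1*exp(4*x) + C2*exp(5*x).
Try f_p = A*cos(2*x) + B*sin(2*x). Substituting and equating the coefficients of cos(2x) and sin(2x) gives A = -27/290, B = -12/145, so f_p = -27*cos(2*x)/290 - 12*sin(2*x)/145.
General solution: f = -27*cos(2*x)/290 - 12*sin(2*x)/145 + C1*exp(4*x) + C2*exp(5*x).
Apply the initial conditions: f(0) = -27/290 + C1 + C2 = 0 and f'(0) = -24/145 + 4*C1 + 5*C2 = -3. Solving gives C1 = 33/10, C2 = -93/29.

f = -93*exp(5*x)/29 - 27*cos(2*x)/290 - 12*sin(2*x)/145 + 33*exp(4*x)/10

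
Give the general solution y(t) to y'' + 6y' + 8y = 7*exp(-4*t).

y = C1*exp(-2*t) + C2*exp(-4*t) - 7*t*exp(-4*t)/2

Characteristic equation r² + 6r + 8 = 0 factors as (r + 2)(r + 4) = 0, so r = -2, -4.
Hence y_h = C1*exp(-2*t) + C2*exp(-4*t).
Since exp(-4*t) solves the homogeneous equation (r = -4 is a root of multiplicity 1), multiply the trial by t. Try y_p = A*t*exp(-4*t). Substituting into the equation and dividing by exp(-4*t) gives A = -7/2, so y_p = -7*t*exp(-4*t)/2.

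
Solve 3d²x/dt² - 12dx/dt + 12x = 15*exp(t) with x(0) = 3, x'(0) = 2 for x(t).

Divide through by 3: x'' - 4x' + 4x = 5*exp(t).
Characteristic equation r² - 4r + 4 = 0 has discriminant (-4)² - 4·(4) = 0, so r = 2 is a repeated root.
Hence x_h = (C1 + C2*t)*exp(2*t).
Try x_p = A*exp(t). Substituting into the equation and dividing by exp(t) gives A = 5, so x_p = 5*exp(t).
General solution: x = 5*exp(t) + C1*exp(2*t) + C2*t*exp(2*t).
Apply the initial conditions: x(0) = 5 + C1 = 3 and x'(0) = 5 + C2 + 2*C1 = 2. Solving gives C1 = -2, C2 = 1.

x = -2*exp(2*t) + 5*exp(t) + t*exp(2*t)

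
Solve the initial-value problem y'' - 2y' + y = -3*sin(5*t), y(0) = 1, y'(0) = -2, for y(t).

Characteristic equation r² - 2r + 1 = 0 has discriminant (-2)² - 4·(1) = 0, so r = 1 is a repeated root.
Hence y_h = (C1 + C2*t)*exp(t).
Try y_p = A*cos(5*t) + B*sin(5*t). Substituting and equating the coefficients of cos(5t) and sin(5t) gives A = -15/338, B = 18/169, so y_p = -15*cos(5*t)/338 + 18*sin(5*t)/169.
General solution: y = -15*cos(5*t)/338 + 18*sin(5*t)/169 + C1*exp(t) + C2*t*exp(t).
Apply the initial conditions: y(0) = -15/338 + C1 = 1 and y'(0) = 90/169 + C1 + C2 = -2. Solving gives C1 = 353/338, C2 = -93/26.

y = -15*cos(5*t)/338 + 18*sin(5*t)/169 + 353*exp(t)/338 - 93*t*exp(t)/26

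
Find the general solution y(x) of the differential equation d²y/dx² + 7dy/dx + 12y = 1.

y = 1/12 + C1*exp(-3*x) + C2*exp(-4*x)

Characteristic equation r² + 7r + 12 = 0 factors as (r + 3)(r + 4) = 0, so r = -3, -4.
Hence y_h = C1*exp(-3*x) + C2*exp(-4*x).
For the particular solution try y_p = A0. Substituting and matching coefficients of each power of x gives A0 = 1/12, so y_p = 1/12.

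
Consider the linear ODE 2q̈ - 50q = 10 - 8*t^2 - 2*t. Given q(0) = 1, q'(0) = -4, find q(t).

q = -117/625 + t/25 + 4*t**2/25 + 237*exp(5*t)/1250 + 1247*exp(-5*t)/1250

Divide through by 2: q'' - 25q = 5 - t - 4*t^2.
Characteristic equation r² - 25 = 0 factors as (r + 5)(r - 5) = 0, so r = -5, 5.
Hence q_h = C1*exp(-5*t) + C2*exp(5*t).
For the particular solution try q_p = A0 + A1*t + A2*t^2. Substituting and matching coefficients of each power of t gives A0 = -117/625, A1 = 1/25, A2 = 4/25, so q_p = -117/625 + t/25 + 4*t^2/25.
General solution: q = -117/625 + t/25 + 4*t^2/25 + C1*exp(-5*t) + C2*exp(5*t).
Apply the initial conditions: q(0) = -117/625 + C1 + C2 = 1 and q'(0) = 1/25 - 5*C1 + 5*C2 = -4. Solving gives C1 = 1247/1250, C2 = 237/1250.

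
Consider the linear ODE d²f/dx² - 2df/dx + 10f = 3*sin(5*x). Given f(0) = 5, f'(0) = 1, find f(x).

Characteristic equation r² - 2r + 10 = 0 has discriminant (-2)² - 4·(10) = -36 < 0, so r = 1 ± 3i.
Hence f_h = C1*cos(3*x)*exp(x) + C2*exp(x)*sin(3*x).
Try f_p = A*cos(5*x) + B*sin(5*x). Substituting and equating the coefficients of cos(5x) and sin(5x) gives A = 6/65, B = -9/65, so f_p = -9*sin(5*x)/65 + 6*cos(5*x)/65.
General solution: f = -9*sin(5*x)/65 + 6*cos(5*x)/65 + C1*cos(3*x)*exp(x) + C2*exp(x)*sin(3*x).
Apply the initial conditions: f(0) = 6/65 + C1 = 5 and f'(0) = -9/13 + C1 + 3*C2 = 1. Solving gives C1 = 319/65, C2 = -209/195.

f = -9*sin(5*x)/65 + 6*cos(5*x)/65 - 209*exp(x)*sin(3*x)/195 + 319*cos(3*x)*exp(x)/65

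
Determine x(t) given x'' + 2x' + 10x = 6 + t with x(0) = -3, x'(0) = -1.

Characteristic equation r² + 2r + 10 = 0 has discriminant (2)² - 4·(10) = -36 < 0, so r = -1 ± 3i.
Hence x_h = C1*cos(3*t)*exp(-t) + C2*exp(-t)*sin(3*t).
For the particular solution try x_p = A0 + A1*t. Substituting and matching coefficients of each power of t gives A0 = 29/50, A1 = 1/10, so x_p = 29/50 + t/10.
General solution: x = 29/50 + t/10 + C1*cos(3*t)*exp(-t) + C2*exp(-t)*sin(3*t).
Apply the initial conditions: x(0) = 29/50 + C1 = -3 and x'(0) = 1/10 - C1 + 3*C2 = -1. Solving gives C1 = -179/50, C2 = -39/25.

x = 29/50 + t/10 - 179*cos(3*t)*exp(-t)/50 - 39*exp(-t)*sin(3*t)/25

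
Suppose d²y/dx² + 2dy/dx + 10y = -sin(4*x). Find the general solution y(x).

Characteristic equation r² + 2r + 10 = 0 has discriminant (2)² - 4·(10) = -36 < 0, so r = -1 ± 3i.
Hence y_h = C1*cos(3*x)*exp(-x) + C2*exp(-x)*sin(3*x).
Try y_p = A*cos(4*x) + B*sin(4*x). Substituting and equating the coefficients of cos(4x) and sin(4x) gives A = 2/25, B = 3/50, so y_p = 2*cos(4*x)/25 + 3*sin(4*x)/50.

y = 2*cos(4*x)/25 + 3*sin(4*x)/50 + C1*cos(3*x)*exp(-x) + C2*exp(-x)*sin(3*x)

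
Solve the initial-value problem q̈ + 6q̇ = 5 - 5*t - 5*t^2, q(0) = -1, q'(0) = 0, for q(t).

q = -187/162 - 5*t**2/18 - 5*t**3/18 + 25*t/27 + 25*exp(-6*t)/162

Characteristic equation r² + 6r = 0 factors as (r + 6)r = 0, so r = -6, 0.
Hence q_h = C1*exp(-6*t) + C2.
Since 0 is a characteristic root (multiplicity 1), multiply the polynomial trial by t: try q_p = t*(A0 + A1*t + A2*t^2). Substituting and matching coefficients of each power of t gives A0 = 25/27, A1 = -5/18, A2 = -5/18, so q_p = -5*t^2/18 - 5*t^3/18 + 25*t/27.
General solution: q = C2 - 5*t^2/18 - 5*t^3/18 + 25*t/27 + C1*exp(-6*t).
Apply the initial conditions: q(0) = C1 + C2 = -1 and q'(0) = 25/27 - 6*C1 = 0. Solving gives C1 = 25/162, C2 = -187/162.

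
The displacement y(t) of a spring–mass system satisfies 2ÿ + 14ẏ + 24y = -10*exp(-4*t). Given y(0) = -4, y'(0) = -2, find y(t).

y = -23*exp(-3*t) + 19*exp(-4*t) + 5*t*exp(-4*t)

Divide through by 2: y'' + 7y' + 12y = -5*exp(-4*t).
Characteristic equation r² + 7r + 12 = 0 factors as (r + 4)(r + 3) = 0, so r = -4, -3.
Hence y_h = C1*exp(-4*t) + C2*exp(-3*t).
Since exp(-4*t) solves the homogeneous equation (r = -4 is a root of multiplicity 1), multiply the trial by t. Try y_p = A*t*exp(-4*t). Substituting into the equation and dividing by exp(-4*t) gives A = 5, so y_p = 5*t*exp(-4*t).
General solution: y = C1*exp(-4*t) + C2*exp(-3*t) + 5*t*exp(-4*t).
Apply the initial conditions: y(0) = C1 + C2 = -4 and y'(0) = 5 - 4*C1 - 3*C2 = -2. Solving gives C1 = 19, C2 = -23.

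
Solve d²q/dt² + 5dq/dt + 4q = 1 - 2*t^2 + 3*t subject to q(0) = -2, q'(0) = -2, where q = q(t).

Characteristic equation r² + 5r + 4 = 0 factors as (r + 1)(r + 4) = 0, so r = -1, -4.
Hence q_h = C1*exp(-t) + C2*exp(-4*t).
For the particular solution try q_p = A0 + A1*t + A2*t^2. Substituting and matching coefficients of each power of t gives A0 = -2, A1 = 2, A2 = -1/2, so q_p = -2 + 2*t - t^2/2.
General solution: q = -2 + 2*t - t^2/2 + C1*exp(-t) + C2*exp(-4*t).
Apply the initial conditions: q(0) = -2 + C1 + C2 = -2 and q'(0) = 2 - C1 - 4*C2 = -2. Solving gives C1 = -4/3, C2 = 4/3.

q = -2 + 2*t - 4*exp(-t)/3 - t**2/2 + 4*exp(-4*t)/3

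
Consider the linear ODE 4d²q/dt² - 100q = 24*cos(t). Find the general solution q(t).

q = -3*cos(t)/13 + C1*exp(5*t) + C2*exp(-5*t)

Divide through by 4: q'' - 25q = 6*cos(t).
Characteristic equation r² - 25 = 0 factors as (r - 5)(r + 5) = 0, so r = 5, -5.
Hence q_h = C1*exp(5*t) + C2*exp(-5*t).
Try q_p = A*cos(t) + B*sin(t). Substituting and equating the coefficients of cos(t) and sin(t) gives A = -3/13, B = 0, so q_p = -3*cos(t)/13.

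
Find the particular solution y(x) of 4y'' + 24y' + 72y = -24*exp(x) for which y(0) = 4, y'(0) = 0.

Divide through by 4: y'' + 6y' + 18y = -6*exp(x).
Characteristic equation r² + 6r + 18 = 0 has discriminant (6)² - 4·(18) = -36 < 0, so r = -3 ± 3i.
Hence y_h = C1*cos(3*x)*exp(-3*x) + C2*exp(-3*x)*sin(3*x).
Try y_p = A*exp(x). Substituting into the equation and dividing by exp(x) gives A = -6/25, so y_p = -6*exp(x)/25.
General solution: y = -6*exp(x)/25 + C1*cos(3*x)*exp(-3*x) + C2*exp(-3*x)*sin(3*x).
Apply the initial conditions: y(0) = -6/25 + C1 = 4 and y'(0) = -6/25 - 3*C1 + 3*C2 = 0. Solving gives C1 = 106/25, C2 = 108/25.

y = -6*exp(x)/25 + 106*cos(3*x)*exp(-3*x)/25 + 108*exp(-3*x)*sin(3*x)/25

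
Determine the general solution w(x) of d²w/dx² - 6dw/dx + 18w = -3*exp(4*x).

Characteristic equation r² - 6r + 18 = 0 has discriminant (-6)² - 4·(18) = -36 < 0, so r = 3 ± 3i.
Hence w_h = C1*cos(3*x)*exp(3*x) + C2*exp(3*x)*sin(3*x).
Try w_p = A*exp(4*x). Substituting into the equation and dividing by exp(4*x) gives A = -3/10, so w_p = -3*exp(4*x)/10.

w = -3*exp(4*x)/10 + C1*cos(3*x)*exp(3*x) + C2*exp(3*x)*sin(3*x)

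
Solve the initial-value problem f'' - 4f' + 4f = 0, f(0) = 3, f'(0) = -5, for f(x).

Characteristic equation r² - 4r + 4 = 0 has discriminant (-4)² - 4·(4) = 0, so r = 2 is a repeated root.
Hence f_h = (C1 + C2*x)*exp(2*x).
Apply the initial conditions: f(0) = C1 = 3 and f'(0) = C2 + 2*C1 = -5. Solving gives C1 = 3, C2 = -11.

f = 3*exp(2*x) - 11*x*exp(2*x)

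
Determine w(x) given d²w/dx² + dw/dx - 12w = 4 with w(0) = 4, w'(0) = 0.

Characteristic equation r² + r - 12 = 0 factors as (r + 4)(r - 3) = 0, so r = -4, 3.
Hence w_h = C1*exp(-4*x) + C2*exp(3*x).
For the particular solution try w_p = A0. Substituting and matching coefficients of each power of x gives A0 = -1/3, so w_p = -1/3.
General solution: w = -1/3 + C1*exp(-4*x) + C2*exp(3*x).
Apply the initial conditions: w(0) = -1/3 + C1 + C2 = 4 and w'(0) = -4*C1 + 3*C2 = 0. Solving gives C1 = 13/7, C2 = 52/21.

w = -1/3 + 13*exp(-4*x)/7 + 52*exp(3*x)/21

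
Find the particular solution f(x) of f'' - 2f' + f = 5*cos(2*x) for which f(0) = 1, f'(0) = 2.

Characteristic equation r² - 2r + 1 = 0 has discriminant (-2)² - 4·(1) = 0, so r = 1 is a repeated root.
Hence f_h = (C1 + C2*x)*exp(x).
Try f_p = A*cos(2*x) + B*sin(2*x). Substituting and equating the coefficients of cos(2x) and sin(2x) gives A = -3/5, B = -4/5, so f_p = -4*sin(2*x)/5 - 3*cos(2*x)/5.
General solution: f = -4*sin(2*x)/5 - 3*cos(2*x)/5 + C1*exp(x) + C2*x*exp(x).
Apply the initial conditions: f(0) = -3/5 + C1 = 1 and f'(0) = -8/5 + C1 + C2 = 2. Solving gives C1 = 8/5, C2 = 2.

f = -4*sin(2*x)/5 - 3*cos(2*x)/5 + 8*exp(x)/5 + 2*x*exp(x)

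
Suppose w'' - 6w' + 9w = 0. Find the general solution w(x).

Characteristic equation r² - 6r + 9 = 0 has discriminant (-6)² - 4·(9) = 0, so r = 3 is a repeated root.
Hence w_h = (C1 + C2*x)*exp(3*x).

w = C1*exp(3*x) + C2*x*exp(3*x)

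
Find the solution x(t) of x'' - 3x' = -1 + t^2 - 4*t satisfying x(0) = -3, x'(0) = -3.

Characteristic equation r² - 3r = 0 factors as (r - 3)r = 0, so r = 3, 0.
Hence x_h = C1*exp(3*t) + C2.
Since 0 is a characteristic root (multiplicity 1), multiply the polynomial trial by t: try x_p = t*(A0 + A1*t + A2*t^2). Substituting and matching coefficients of each power of t gives A0 = 19/27, A1 = 5/9, A2 = -1/9, so x_p = -t^3/9 + 5*t^2/9 + 19*t/27.
General solution: x = C2 - t^3/9 + 5*t^2/9 + 19*t/27 + C1*exp(3*t).
Apply the initial conditions: x(0) = C1 + C2 = -3 and x'(0) = 19/27 + 3*C1 = -3. Solving gives C1 = -100/81, C2 = -143/81.

x = -143/81 - 100*exp(3*t)/81 - t**3/9 + 5*t**2/9 + 19*t/27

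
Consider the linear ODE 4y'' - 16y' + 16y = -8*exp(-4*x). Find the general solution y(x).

Divide through by 4: y'' - 4y' + 4y = -2*exp(-4*x).
Characteristic equation r² - 4r + 4 = 0 has discriminant (-4)² - 4·(4) = 0, so r = 2 is a repeated root.
Hence y_h = (C1 + C2*x)*exp(2*x).
Try y_p = A*exp(-4*x). Substituting into the equation and dividing by exp(-4*x) gives A = -1/18, so y_p = -exp(-4*x)/18.

y = -exp(-4*x)/18 + C1*exp(2*x) + C2*x*exp(2*x)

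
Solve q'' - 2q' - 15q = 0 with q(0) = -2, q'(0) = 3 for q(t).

q = -13*exp(-3*t)/8 - 3*exp(5*t)/8

Characteristic equation r² - 2r - 15 = 0 factors as (r + 3)(r - 5) = 0, so r = -3, 5.
Hence q_h = C1*exp(-3*t) + C2*exp(5*t).
Apply the initial conditions: q(0) = C1 + C2 = -2 and q'(0) = -3*C1 + 5*C2 = 3. Solving gives C1 = -13/8, C2 = -3/8.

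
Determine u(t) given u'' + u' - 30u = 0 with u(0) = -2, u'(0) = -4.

u = -16*exp(5*t)/11 - 6*exp(-6*t)/11

Characteristic equation r² + r - 30 = 0 factors as (r + 6)(r - 5) = 0, so r = -6, 5.
Hence u_h = C1*exp(-6*t) + C2*exp(5*t).
Apply the initial conditions: u(0) = C1 + C2 = -2 and u'(0) = -6*C1 + 5*C2 = -4. Solving gives C1 = -6/11, C2 = -16/11.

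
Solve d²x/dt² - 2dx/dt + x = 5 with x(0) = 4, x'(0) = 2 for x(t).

Characteristic equation r² - 2r + 1 = 0 has discriminant (-2)² - 4·(1) = 0, so r = 1 is a repeated root.
Hence x_h = (C1 + C2*t)*exp(t).
For the particular solution try x_p = A0. Substituting and matching coefficients of each power of t gives A0 = 5, so x_p = 5.
General solution: x = 5 + C1*exp(t) + C2*t*exp(t).
Apply the initial conditions: x(0) = 5 + C1 = 4 and x'(0) = C1 + C2 = 2. Solving gives C1 = -1, C2 = 3.

x = 5 - exp(t) + 3*t*exp(t)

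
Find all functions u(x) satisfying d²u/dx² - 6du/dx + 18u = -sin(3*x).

u = -2*cos(3*x)/45 - sin(3*x)/45 + C1*cos(3*x)*exp(3*x) + C2*exp(3*x)*sin(3*x)

Characteristic equation r² - 6r + 18 = 0 has discriminant (-6)² - 4·(18) = -36 < 0, so r = 3 ± 3i.
Hence u_h = C1*cos(3*x)*exp(3*x) + C2*exp(3*x)*sin(3*x).
Try u_p = A*cos(3*x) + B*sin(3*x). Substituting and equating the coefficients of cos(3x) and sin(3x) gives A = -2/45, B = -1/45, so u_p = -2*cos(3*x)/45 - sin(3*x)/45.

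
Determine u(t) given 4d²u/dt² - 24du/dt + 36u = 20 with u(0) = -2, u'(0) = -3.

u = 5/9 - 23*exp(3*t)/9 + 14*t*exp(3*t)/3

Divide through by 4: u'' - 6u' + 9u = 5.
Characteristic equation r² - 6r + 9 = 0 has discriminant (-6)² - 4·(9) = 0, so r = 3 is a repeated root.
Hence u_h = (C1 + C2*t)*exp(3*t).
For the particular solution try u_p = A0. Substituting and matching coefficients of each power of t gives A0 = 5/9, so u_p = 5/9.
General solution: u = 5/9 + C1*exp(3*t) + C2*t*exp(3*t).
Apply the initial conditions: u(0) = 5/9 + C1 = -2 and u'(0) = C2 + 3*C1 = -3. Solving gives C1 = -23/9, C2 = 14/3.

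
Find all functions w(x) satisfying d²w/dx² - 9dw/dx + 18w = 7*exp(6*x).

Characteristic equation r² - 9r + 18 = 0 factors as (r - 6)(r - 3) = 0, so r = 6, 3.
Hence w_h = C1*exp(6*x) + C2*exp(3*x).
Since exp(6*x) solves the homogeneous equation (r = 6 is a root of multiplicity 1), multiply the trial by x. Try w_p = A*x*exp(6*x). Substituting into the equation and dividing by exp(6*x) gives A = 7/3, so w_p = 7*x*exp(6*x)/3.

w = C1*exp(6*x) + C2*exp(3*x) + 7*x*exp(6*x)/3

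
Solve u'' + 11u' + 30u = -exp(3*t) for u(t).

u = -exp(3*t)/72 + C1*exp(-5*t) + C2*exp(-6*t)

Characteristic equation r² + 11r + 30 = 0 factors as (r + 5)(r + 6) = 0, so r = -5, -6.
Hence u_h = C1*exp(-5*t) + C2*exp(-6*t).
Try u_p = A*exp(3*t). Substituting into the equation and dividing by exp(3*t) gives A = -1/72, so u_p = -exp(3*t)/72.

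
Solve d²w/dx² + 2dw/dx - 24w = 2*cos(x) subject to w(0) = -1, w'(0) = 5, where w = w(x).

w = -321*exp(-6*x)/370 - 50*cos(x)/629 - 9*exp(4*x)/170 + 4*sin(x)/629

Characteristic equation r² + 2r - 24 = 0 factors as (r + 6)(r - 4) = 0, so r = -6, 4.
Hence w_h = C1*exp(-6*x) + C2*exp(4*x).
Try w_p = A*cos(x) + B*sin(x). Substituting and equating the coefficients of cos(x) and sin(x) gives A = -50/629, B = 4/629, so w_p = -50*cos(x)/629 + 4*sin(x)/629.
General solution: w = -50*cos(x)/629 + 4*sin(x)/629 + C1*exp(-6*x) + C2*exp(4*x).
Apply the initial conditions: w(0) = -50/629 + C1 + C2 = -1 and w'(0) = 4/629 - 6*C1 + 4*C2 = 5. Solving gives C1 = -321/370, C2 = -9/170.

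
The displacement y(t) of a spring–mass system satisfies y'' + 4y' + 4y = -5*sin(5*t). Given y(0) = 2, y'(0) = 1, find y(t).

Characteristic equation r² + 4r + 4 = 0 has discriminant (4)² - 4·(4) = 0, so r = -2 is a repeated root.
Hence y_h = (C1 + C2*t)*exp(-2*t).
Try y_p = A*cos(5*t) + B*sin(5*t). Substituting and equating the coefficients of cos(5t) and sin(5t) gives A = 100/841, B = 105/841, so y_p = 100*cos(5*t)/841 + 105*sin(5*t)/841.
General solution: y = 100*cos(5*t)/841 + 105*sin(5*t)/841 + C1*exp(-2*t) + C2*t*exp(-2*t).
Apply the initial conditions: y(0) = 100/841 + C1 = 2 and y'(0) = 525/841 + C2 - 2*C1 = 1. Solving gives C1 = 1582/841, C2 = 120/29.

y = 100*cos(5*t)/841 + 105*sin(5*t)/841 + 1582*exp(-2*t)/841 + 120*t*exp(-2*t)/29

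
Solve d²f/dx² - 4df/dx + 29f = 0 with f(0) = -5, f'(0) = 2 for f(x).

Characteristic equation r² - 4r + 29 = 0 has discriminant (-4)² - 4·(29) = -100 < 0, so r = 2 ± 5i.
Hence f_h = C1*cos(5*x)*exp(2*x) + C2*exp(2*x)*sin(5*x).
Apply the initial conditions: f(0) = C1 = -5 and f'(0) = 2*C1 + 5*C2 = 2. Solving gives C1 = -5, C2 = 12/5.

f = -5*cos(5*x)*exp(2*x) + 12*exp(2*x)*sin(5*x)/5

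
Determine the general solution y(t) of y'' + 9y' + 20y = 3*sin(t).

Characteristic equation r² + 9r + 20 = 0 factors as (r + 4)(r + 5) = 0, so r = -4, -5.
Hence y_h = C1*exp(-4*t) + C2*exp(-5*t).
Try y_p = A*cos(t) + B*sin(t). Substituting and equating the coefficients of cos(t) and sin(t) gives A = -27/442, B = 57/442, so y_p = -27*cos(t)/442 + 57*sin(t)/442.

y = -27*cos(t)/442 + 57*sin(t)/442 + C1*exp(-4*t) + C2*exp(-5*t)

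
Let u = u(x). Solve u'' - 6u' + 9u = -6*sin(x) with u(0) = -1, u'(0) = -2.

u = -16*exp(3*x)/25 - 12*sin(x)/25 - 9*cos(x)/25 + 2*x*exp(3*x)/5

Characteristic equation r² - 6r + 9 = 0 has discriminant (-6)² - 4·(9) = 0, so r = 3 is a repeated root.
Hence u_h = (C1 + C2*x)*exp(3*x).
Try u_p = A*cos(x) + B*sin(x). Substituting and equating the coefficients of cos(x) and sin(x) gives A = -9/25, B = -12/25, so u_p = -12*sin(x)/25 - 9*cos(x)/25.
General solution: u = -12*sin(x)/25 - 9*cos(x)/25 + C1*exp(3*x) + C2*x*exp(3*x).
Apply the initial conditions: u(0) = -9/25 + C1 = -1 and u'(0) = -12/25 + C2 + 3*C1 = -2. Solving gives C1 = -16/25, C2 = 2/5.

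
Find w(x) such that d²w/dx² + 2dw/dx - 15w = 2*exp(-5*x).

Characteristic equation r² + 2r - 15 = 0 factors as (r - 3)(r + 5) = 0, so r = 3, -5.
Hence w_h = C1*exp(3*x) + C2*exp(-5*x).
Since exp(-5*x) solves the homogeneous equation (r = -5 is a root of multiplicity 1), multiply the trial by x. Try w_p = A*x*exp(-5*x). Substituting into the equation and dividing by exp(-5*x) gives A = -1/4, so w_p = -x*exp(-5*x)/4.

w = C1*exp(3*x) + C2*exp(-5*x) - x*exp(-5*x)/4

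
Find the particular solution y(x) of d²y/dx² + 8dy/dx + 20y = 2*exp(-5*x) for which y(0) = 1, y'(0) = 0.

Characteristic equation r² + 8r + 20 = 0 has discriminant (8)² - 4·(20) = -16 < 0, so r = -4 ± 2i.
Hence y_h = C1*cos(2*x)*exp(-4*x) + C2*exp(-4*x)*sin(2*x).
Try y_p = A*exp(-5*x). Substituting into the equation and dividing by exp(-5*x) gives A = 2/5, so y_p = 2*exp(-5*x)/5.
General solution: y = 2*exp(-5*x)/5 + C1*cos(2*x)*exp(-4*x) + C2*exp(-4*x)*sin(2*x).
Apply the initial conditions: y(0) = 2/5 + C1 = 1 and y'(0) = -2 - 4*C1 + 2*C2 = 0. Solving gives C1 = 3/5, C2 = 11/5.

y = 2*exp(-5*x)/5 + 3*cos(2*x)*exp(-4*x)/5 + 11*exp(-4*x)*sin(2*x)/5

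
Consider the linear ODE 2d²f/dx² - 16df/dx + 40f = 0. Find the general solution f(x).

Divide through by 2: f'' - 8f' + 20f = 0.
Characteristic equation r² - 8r + 20 = 0 has discriminant (-8)² - 4·(20) = -16 < 0, so r = 4 ± 2i.
Hence f_h = C1*cos(2*x)*exp(4*x) + C2*exp(4*x)*sin(2*x).

f = C1*cos(2*x)*exp(4*x) + C2*exp(4*x)*sin(2*x)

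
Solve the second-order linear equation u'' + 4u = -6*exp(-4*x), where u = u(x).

u = -3*exp(-4*x)/10 + C1*cos(2*x) + C2*sin(2*x)

Characteristic equation r² + 4 = 0 has discriminant (0)² - 4·(4) = -16 < 0, so r = ± 2i.
Hence u_h = C1*cos(2*x) + C2*sin(2*x).
Try u_p = A*exp(-4*x). Substituting into the equation and dividing by exp(-4*x) gives A = -3/10, so u_p = -3*exp(-4*x)/10.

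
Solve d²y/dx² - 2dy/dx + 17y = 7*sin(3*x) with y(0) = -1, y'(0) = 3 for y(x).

Characteristic equation r² - 2r + 17 = 0 has discriminant (-2)² - 4·(17) = -64 < 0, so r = 1 ± 4i.
Hence y_h = C1*cos(4*x)*exp(x) + C2*exp(x)*sin(4*x).
Try y_p = A*cos(3*x) + B*sin(3*x). Substituting and equating the coefficients of cos(3x) and sin(3x) gives A = 21/50, B = 14/25, so y_p = 14*sin(3*x)/25 + 21*cos(3*x)/50.
General solution: y = 14*sin(3*x)/25 + 21*cos(3*x)/50 + C1*cos(4*x)*exp(x) + C2*exp(x)*sin(4*x).
Apply the initial conditions: y(0) = 21/50 + C1 = -1 and y'(0) = 42/25 + C1 + 4*C2 = 3. Solving gives C1 = -71/50, C2 = 137/200.

y = 14*sin(3*x)/25 + 21*cos(3*x)/50 - 71*cos(4*x)*exp(x)/50 + 137*exp(x)*sin(4*x)/200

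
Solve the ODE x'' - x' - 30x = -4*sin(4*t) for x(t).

x = -4*cos(4*t)/533 + 46*sin(4*t)/533 + C1*exp(6*t) + C2*exp(-5*t)

Characteristic equation r² - r - 30 = 0 factors as (r - 6)(r + 5) = 0, so r = 6, -5.
Hence x_h = C1*exp(6*t) + C2*exp(-5*t).
Try x_p = A*cos(4*t) + B*sin(4*t). Substituting and equating the coefficients of cos(4t) and sin(4t) gives A = -4/533, B = 46/533, so x_p = -4*cos(4*t)/533 + 46*sin(4*t)/533.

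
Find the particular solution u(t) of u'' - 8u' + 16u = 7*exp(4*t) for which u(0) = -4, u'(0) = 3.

u = -4*exp(4*t) + 19*t*exp(4*t) + 7*t**2*exp(4*t)/2

Characteristic equation r² - 8r + 16 = 0 has discriminant (-8)² - 4·(16) = 0, so r = 4 is a repeated root.
Hence u_h = (C1 + C2*t)*exp(4*t).
Since exp(4*t) solves the homogeneous equation (r = 4 is a root of multiplicity 2), multiply the trial by t^2. Try u_p = A*t^2*exp(4*t). Substituting into the equation and dividing by exp(4*t) gives A = 7/2, so u_p = 7*t^2*exp(4*t)/2.
General solution: u = C1*exp(4*t) + 7*t^2*exp(4*t)/2 + C2*t*exp(4*t).
Apply the initial conditions: u(0) = C1 = -4 and u'(0) = C2 + 4*C1 = 3. Solving gives C1 = -4, C2 = 19.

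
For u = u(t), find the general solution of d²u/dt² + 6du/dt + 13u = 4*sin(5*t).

Characteristic equation r² + 6r + 13 = 0 has discriminant (6)² - 4·(13) = -16 < 0, so r = -3 ± 2i.
Hence u_h = C1*cos(2*t)*exp(-3*t) + C2*exp(-3*t)*sin(2*t).
Try u_p = A*cos(5*t) + B*sin(5*t). Substituting and equating the coefficients of cos(5t) and sin(5t) gives A = -10/87, B = -4/87, so u_p = -10*cos(5*t)/87 - 4*sin(5*t)/87.

u = -10*cos(5*t)/87 - 4*sin(5*t)/87 + C1*cos(2*t)*exp(-3*t) + C2*exp(-3*t)*sin(2*t)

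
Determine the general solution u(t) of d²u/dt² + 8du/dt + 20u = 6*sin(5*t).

Characteristic equation r² + 8r + 20 = 0 has discriminant (8)² - 4·(20) = -16 < 0, so r = -4 ± 2i.
Hence u_h = C1*cos(2*t)*exp(-4*t) + C2*exp(-4*t)*sin(2*t).
Try u_p = A*cos(5*t) + B*sin(5*t). Substituting and equating the coefficients of cos(5t) and sin(5t) gives A = -48/325, B = -6/325, so u_p = -48*cos(5*t)/325 - 6*sin(5*t)/325.

u = -48*cos(5*t)/325 - 6*sin(5*t)/325 + C1*cos(2*t)*exp(-4*t) + C2*exp(-4*t)*sin(2*t)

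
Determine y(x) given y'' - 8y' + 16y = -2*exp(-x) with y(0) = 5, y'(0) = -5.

Characteristic equation r² - 8r + 16 = 0 has discriminant (-8)² - 4·(16) = 0, so r = 4 is a repeated root.
Hence y_h = (C1 + C2*x)*exp(4*x).
Try y_p = A*exp(-x). Substituting into the equation and dividing by exp(-x) gives A = -2/25, so y_p = -2*exp(-x)/25.
General solution: y = -2*exp(-x)/25 + C1*exp(4*x) + C2*x*exp(4*x).
Apply the initial conditions: y(0) = -2/25 + C1 = 5 and y'(0) = 2/25 + C2 + 4*C1 = -5. Solving gives C1 = 127/25, C2 = -127/5.

y = -2*exp(-x)/25 + 127*exp(4*x)/25 - 127*x*exp(4*x)/5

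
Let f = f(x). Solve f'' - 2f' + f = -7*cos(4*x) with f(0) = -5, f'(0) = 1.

Characteristic equation r² - 2r + 1 = 0 has discriminant (-2)² - 4·(1) = 0, so r = 1 is a repeated root.
Hence f_h = (C1 + C2*x)*exp(x).
Try f_p = A*cos(4*x) + B*sin(4*x). Substituting and equating the coefficients of cos(4x) and sin(4x) gives A = 105/289, B = 56/289, so f_p = 56*sin(4*x)/289 + 105*cos(4*x)/289.
General solution: f = 56*sin(4*x)/289 + 105*cos(4*x)/289 + C1*exp(x) + C2*x*exp(x).
Apply the initial conditions: f(0) = 105/289 + C1 = -5 and f'(0) = 224/289 + C1 + C2 = 1. Solving gives C1 = -1550/289, C2 = 95/17.

f = -1550*exp(x)/289 + 56*sin(4*x)/289 + 105*cos(4*x)/289 + 95*x*exp(x)/17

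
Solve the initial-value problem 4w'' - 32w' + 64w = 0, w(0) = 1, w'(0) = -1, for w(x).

w = -5*x*exp(4*x) + exp(4*x)

Divide through by 4: w'' - 8w' + 16w = 0.
Characteristic equation r² - 8r + 16 = 0 has discriminant (-8)² - 4·(16) = 0, so r = 4 is a repeated root.
Hence w_h = (C1 + C2*x)*exp(4*x).
Apply the initial conditions: w(0) = C1 = 1 and w'(0) = C2 + 4*C1 = -1. Solving gives C1 = 1, C2 = -5.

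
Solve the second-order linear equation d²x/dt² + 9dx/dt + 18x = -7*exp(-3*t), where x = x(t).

x = C1*exp(-3*t) + C2*exp(-6*t) - 7*t*exp(-3*t)/3

Characteristic equation r² + 9r + 18 = 0 factors as (r + 3)(r + 6) = 0, so r = -3, -6.
Hence x_h = C1*exp(-3*t) + C2*exp(-6*t).
Since exp(-3*t) solves the homogeneous equation (r = -3 is a root of multiplicity 1), multiply the trial by t. Try x_p = A*t*exp(-3*t). Substituting into the equation and dividing by exp(-3*t) gives A = -7/3, so x_p = -7*t*exp(-3*t)/3.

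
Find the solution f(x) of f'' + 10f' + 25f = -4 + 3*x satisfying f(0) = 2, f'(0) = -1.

Characteristic equation r² + 10r + 25 = 0 has discriminant (10)² - 4·(25) = 0, so r = -5 is a repeated root.
Hence f_h = (C1 + C2*x)*exp(-5*x).
For the particular solution try f_p = A0 + A1*x. Substituting and matching coefficients of each power of x gives A0 = -26/125, A1 = 3/25, so f_p = -26/125 + 3*x/25.
General solution: f = -26/125 + 3*x/25 + C1*exp(-5*x) + C2*x*exp(-5*x).
Apply the initial conditions: f(0) = -26/125 + C1 = 2 and f'(0) = 3/25 + C2 - 5*C1 = -1. Solving gives C1 = 276/125, C2 = 248/25.

f = -26/125 + 3*x/25 + 276*exp(-5*x)/125 + 248*x*exp(-5*x)/25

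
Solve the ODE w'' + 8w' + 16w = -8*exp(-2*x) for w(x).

Characteristic equation r² + 8r + 16 = 0 has discriminant (8)² - 4·(16) = 0, so r = -4 is a repeated root.
Hence w_h = (C1 + C2*x)*exp(-4*x).
Try w_p = A*exp(-2*x). Substituting into the equation and dividing by exp(-2*x) gives A = -2, so w_p = -2*exp(-2*x).

w = -2*exp(-2*x) + C1*exp(-4*x) + C2*x*exp(-4*x)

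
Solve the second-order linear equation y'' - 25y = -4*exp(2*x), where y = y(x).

Characteristic equation r² - 25 = 0 factors as (r + 5)(r - 5) = 0, so r = -5, 5.
Hence y_h = C1*exp(-5*x) + C2*exp(5*x).
Try y_p = A*exp(2*x). Substituting into the equation and dividing by exp(2*x) gives A = 4/21, so y_p = 4*exp(2*x)/21.

y = 4*exp(2*x)/21 + C1*exp(-5*x) + C2*exp(5*x)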